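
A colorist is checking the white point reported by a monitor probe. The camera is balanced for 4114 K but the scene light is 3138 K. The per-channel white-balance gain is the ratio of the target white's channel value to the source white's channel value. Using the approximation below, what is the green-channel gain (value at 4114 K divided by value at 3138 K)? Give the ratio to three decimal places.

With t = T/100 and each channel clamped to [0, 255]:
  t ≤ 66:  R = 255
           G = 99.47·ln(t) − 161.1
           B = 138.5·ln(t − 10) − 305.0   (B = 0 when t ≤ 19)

1.148

At 3138 K (t = 31.38):
  G = 99.47·ln 31.38 − 161.1 = 99.47·3.4462 − 161.1 = 181.691.
At 4114 K (t = 41.14):
  G = 99.47·ln 41.14 − 161.1 = 99.47·3.7170 − 161.1 = 208.628.
Gain = 208.628 / 181.691 = 1.1483 → 1.148.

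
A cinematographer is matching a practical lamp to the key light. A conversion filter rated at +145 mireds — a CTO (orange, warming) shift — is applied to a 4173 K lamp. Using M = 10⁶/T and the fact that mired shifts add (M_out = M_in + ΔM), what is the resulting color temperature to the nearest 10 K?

2600 K

M_in = 10⁶/4173 = 239.64 mireds.
M_out = 239.64 + (+145) = 384.64 mireds.
T_out = 10⁶/384.64 = 2599.9 K → 2600 K.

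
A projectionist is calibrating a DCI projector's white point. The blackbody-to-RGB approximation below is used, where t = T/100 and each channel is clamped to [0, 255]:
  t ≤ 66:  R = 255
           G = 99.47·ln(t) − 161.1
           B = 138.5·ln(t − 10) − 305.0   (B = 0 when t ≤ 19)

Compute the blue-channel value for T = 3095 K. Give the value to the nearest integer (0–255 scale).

t = 3095/100 = 30.95; the t ≤ 66 branch applies.
B = 138.5·ln(30.95 − 10) − 305.0 = 138.5·ln 20.95 − 305.0 = 138.5·3.0421 − 305.0 = 116.336.
Rounded: 116.

116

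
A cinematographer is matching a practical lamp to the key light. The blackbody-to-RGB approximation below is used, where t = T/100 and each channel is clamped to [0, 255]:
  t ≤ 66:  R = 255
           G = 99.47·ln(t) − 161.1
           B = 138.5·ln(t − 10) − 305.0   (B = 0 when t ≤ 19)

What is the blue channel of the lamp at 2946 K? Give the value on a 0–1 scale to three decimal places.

0.416

t = 2946/100 = 29.46; the t ≤ 66 branch applies.
B = 138.5·ln(29.46 − 10) − 305.0 = 138.5·ln 19.46 − 305.0 = 138.5·2.9684 − 305.0 = 106.118.
On a 0–1 scale: 106.118/255 = 0.4161 → 0.416.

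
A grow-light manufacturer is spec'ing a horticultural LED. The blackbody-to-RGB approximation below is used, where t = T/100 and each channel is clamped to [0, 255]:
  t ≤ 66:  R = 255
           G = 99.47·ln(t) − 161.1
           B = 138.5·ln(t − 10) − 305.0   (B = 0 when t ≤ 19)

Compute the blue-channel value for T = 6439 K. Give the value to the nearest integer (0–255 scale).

248

t = 6439/100 = 64.39; the t ≤ 66 branch applies.
B = 138.5·ln(64.39 − 10) − 305.0 = 138.5·ln 54.39 − 305.0 = 138.5·3.9962 − 305.0 = 248.471.
Rounded: 248.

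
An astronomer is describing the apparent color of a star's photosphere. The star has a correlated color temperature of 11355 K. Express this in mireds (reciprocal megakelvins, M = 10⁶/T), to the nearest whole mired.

88 mireds

M = 10⁶ / 11355 = 88.067 → 88 mireds.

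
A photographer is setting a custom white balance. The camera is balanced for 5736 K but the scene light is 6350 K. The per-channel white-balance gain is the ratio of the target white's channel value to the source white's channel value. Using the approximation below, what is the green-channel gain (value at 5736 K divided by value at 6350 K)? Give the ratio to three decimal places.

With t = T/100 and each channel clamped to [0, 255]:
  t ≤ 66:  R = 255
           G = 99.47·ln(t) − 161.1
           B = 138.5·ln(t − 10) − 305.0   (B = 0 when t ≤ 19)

0.960

At 6350 K (t = 63.5):
  G = 99.47·ln 63.5 − 161.1 = 99.47·4.1510 − 161.1 = 251.804.
At 5736 K (t = 57.36):
  G = 99.47·ln 57.36 − 161.1 = 99.47·4.0493 − 161.1 = 241.689.
Gain = 241.689 / 251.804 = 0.9598 → 0.960.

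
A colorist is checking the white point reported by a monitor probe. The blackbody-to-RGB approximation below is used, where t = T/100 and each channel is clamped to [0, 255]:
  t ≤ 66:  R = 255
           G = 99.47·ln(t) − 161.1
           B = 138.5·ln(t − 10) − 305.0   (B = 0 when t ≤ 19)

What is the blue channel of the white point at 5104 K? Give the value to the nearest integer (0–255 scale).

209

t = 5104/100 = 51.04; the t ≤ 66 branch applies.
B = 138.5·ln(51.04 − 10) − 305.0 = 138.5·ln 41.04 − 305.0 = 138.5·3.7145 − 305.0 = 209.465.
Rounded: 209.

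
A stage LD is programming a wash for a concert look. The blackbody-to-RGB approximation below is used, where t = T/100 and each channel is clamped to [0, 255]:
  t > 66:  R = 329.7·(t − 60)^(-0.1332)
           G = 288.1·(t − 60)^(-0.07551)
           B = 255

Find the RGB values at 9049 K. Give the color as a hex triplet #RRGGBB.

t = 9049/100 = 90.49; the t > 66 branch applies.
R = 329.7·(90.49 − 60)^(-0.1332) = 329.7·30.49^(-0.1332) = 329.7·0.63432 = 209.136.
G = 288.1·(90.49 − 60)^(-0.07551) = 288.1·30.49^(-0.07551) = 288.1·0.77256 = 222.574.
B = 255 by definition for t > 66.
Rounded: (209, 223, 255).
In hex: #D1DFFF.

#D1DFFF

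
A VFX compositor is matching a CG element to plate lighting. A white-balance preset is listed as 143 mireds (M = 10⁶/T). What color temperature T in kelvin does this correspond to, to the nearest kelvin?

T = 10⁶ / 143 = 6993.01 K → 6993 K.

6993 K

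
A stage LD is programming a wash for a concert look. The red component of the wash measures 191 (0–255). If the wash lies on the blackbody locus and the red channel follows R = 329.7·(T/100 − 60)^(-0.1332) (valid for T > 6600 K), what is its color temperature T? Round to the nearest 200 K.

12000 K

(t − 60)^(-0.1332) = 191/329.7 = 0.57931.
t − 60 = 0.57931^(1/-0.1332) = 0.57931^(-7.508) = 60.245, so t = 120.245.
T = 100·t = 12025 K → 12000 K to the nearest 200 K.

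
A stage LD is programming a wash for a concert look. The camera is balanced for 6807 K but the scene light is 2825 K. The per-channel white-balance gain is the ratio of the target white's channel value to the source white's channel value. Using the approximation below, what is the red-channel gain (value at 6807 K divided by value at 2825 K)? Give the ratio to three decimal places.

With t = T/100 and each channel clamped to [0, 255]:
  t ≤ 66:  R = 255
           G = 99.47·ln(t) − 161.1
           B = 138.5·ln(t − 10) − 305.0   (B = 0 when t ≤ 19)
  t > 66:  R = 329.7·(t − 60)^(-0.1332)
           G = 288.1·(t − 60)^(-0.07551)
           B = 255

0.979

At 2825 K (t = 28.25):
  R = 255 by definition for t ≤ 66.
At 6807 K (t = 68.07):
  R = 329.7·(68.07 − 60)^(-0.1332) = 329.7·8.07^(-0.1332) = 329.7·0.75719 = 249.645.
Gain = 249.645 / 255.000 = 0.9790 → 0.979.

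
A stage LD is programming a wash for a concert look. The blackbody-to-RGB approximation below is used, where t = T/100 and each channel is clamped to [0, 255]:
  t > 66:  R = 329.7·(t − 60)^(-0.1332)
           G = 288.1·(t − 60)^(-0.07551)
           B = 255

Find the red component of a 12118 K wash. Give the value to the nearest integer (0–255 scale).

191

t = 12118/100 = 121.18; the t > 66 branch applies.
R = 329.7·(121.18 − 60)^(-0.1332) = 329.7·61.18^(-0.1332) = 329.7·0.57813 = 190.609.
Rounded: 191.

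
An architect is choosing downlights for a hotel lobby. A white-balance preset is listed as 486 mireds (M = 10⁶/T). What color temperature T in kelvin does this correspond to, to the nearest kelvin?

T = 10⁶ / 486 = 2057.61 K → 2058 K.

2058 K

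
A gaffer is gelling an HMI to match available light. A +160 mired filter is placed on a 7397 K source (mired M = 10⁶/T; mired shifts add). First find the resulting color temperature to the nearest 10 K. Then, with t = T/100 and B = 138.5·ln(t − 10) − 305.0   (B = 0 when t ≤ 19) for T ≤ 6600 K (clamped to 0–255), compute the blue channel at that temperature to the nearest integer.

M_in = 10⁶/7397 = 135.19; M_out = 135.19 + (+160) = 295.19.
T_out = 10⁶/295.19 = 3387.6 K → 3390 K; t = 33.9.
B = 138.5·ln(33.9 − 10) − 305.0 = 138.5·ln 23.9 − 305.0 = 138.5·3.1739 − 305.0 = 134.582.
Rounded: 135.

135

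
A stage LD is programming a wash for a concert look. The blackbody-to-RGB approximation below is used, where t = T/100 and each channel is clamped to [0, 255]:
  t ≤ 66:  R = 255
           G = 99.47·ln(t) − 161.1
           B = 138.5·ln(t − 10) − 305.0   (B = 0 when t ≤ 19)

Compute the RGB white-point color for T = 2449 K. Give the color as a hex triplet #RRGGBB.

#FF9D41

t = 2449/100 = 24.49; the t ≤ 66 branch applies.
R = 255 by definition for t ≤ 66.
G = 99.47·ln 24.49 − 161.1 = 99.47·3.1983 − 161.1 = 157.031.
B = 138.5·ln(24.49 − 10) − 305.0 = 138.5·ln 14.49 − 305.0 = 138.5·2.6735 − 305.0 = 65.274.
Rounded: (255, 157, 65).
In hex: #FF9D41.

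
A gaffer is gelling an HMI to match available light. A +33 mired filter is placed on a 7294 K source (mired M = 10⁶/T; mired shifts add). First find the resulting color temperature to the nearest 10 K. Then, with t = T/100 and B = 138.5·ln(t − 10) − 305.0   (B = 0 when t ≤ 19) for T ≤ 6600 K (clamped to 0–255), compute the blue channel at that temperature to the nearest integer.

M_in = 10⁶/7294 = 137.10; M_out = 137.10 + (+33) = 170.10.
T_out = 10⁶/170.10 = 5878.9 K → 5880 K; t = 58.8.
B = 138.5·ln(58.8 − 10) − 305.0 = 138.5·ln 48.8 − 305.0 = 138.5·3.8877 − 305.0 = 233.451.
Rounded: 233.

233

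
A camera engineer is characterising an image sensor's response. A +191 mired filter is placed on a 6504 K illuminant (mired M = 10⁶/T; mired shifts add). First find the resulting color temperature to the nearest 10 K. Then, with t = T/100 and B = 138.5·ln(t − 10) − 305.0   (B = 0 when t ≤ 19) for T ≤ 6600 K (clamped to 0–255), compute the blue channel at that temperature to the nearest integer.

M_in = 10⁶/6504 = 153.75; M_out = 153.75 + (+191) = 344.75.
T_out = 10⁶/344.75 = 2900.6 K → 2900 K; t = 29.
B = 138.5·ln(29 − 10) − 305.0 = 138.5·ln 19 − 305.0 = 138.5·2.9444 − 305.0 = 102.805.
Rounded: 103.

103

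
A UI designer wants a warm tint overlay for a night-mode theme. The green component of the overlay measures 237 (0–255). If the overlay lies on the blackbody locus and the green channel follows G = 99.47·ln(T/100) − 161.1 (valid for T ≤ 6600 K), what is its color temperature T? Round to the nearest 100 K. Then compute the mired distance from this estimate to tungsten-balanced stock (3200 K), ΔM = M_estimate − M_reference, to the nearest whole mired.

ln t = (237 + 161.1) / 99.47 = 4.0022.
t = e^4.0022 = 54.719.
T = 100·t = 5472 K → 5500 K to the nearest 100 K.
M_estimate = 10⁶/5500 = 181.82; M_reference = 10⁶/3200 = 312.50.
ΔM = 181.82 − 312.50 = -130.68 → -131 mireds.

-131 mireds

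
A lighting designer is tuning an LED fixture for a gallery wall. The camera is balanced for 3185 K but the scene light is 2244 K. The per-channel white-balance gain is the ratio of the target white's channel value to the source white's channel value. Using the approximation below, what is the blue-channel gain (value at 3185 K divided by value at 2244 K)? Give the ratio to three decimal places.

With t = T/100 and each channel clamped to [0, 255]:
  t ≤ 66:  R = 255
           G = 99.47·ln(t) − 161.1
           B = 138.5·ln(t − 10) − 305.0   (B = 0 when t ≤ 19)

2.767

At 2244 K (t = 22.44):
  B = 138.5·ln(22.44 − 10) − 305.0 = 138.5·ln 12.44 − 305.0 = 138.5·2.5209 − 305.0 = 44.147.
At 3185 K (t = 31.85):
  B = 138.5·ln(31.85 − 10) − 305.0 = 138.5·ln 21.85 − 305.0 = 138.5·3.0842 − 305.0 = 122.162.
Gain = 122.162 / 44.147 = 2.7672 → 2.767.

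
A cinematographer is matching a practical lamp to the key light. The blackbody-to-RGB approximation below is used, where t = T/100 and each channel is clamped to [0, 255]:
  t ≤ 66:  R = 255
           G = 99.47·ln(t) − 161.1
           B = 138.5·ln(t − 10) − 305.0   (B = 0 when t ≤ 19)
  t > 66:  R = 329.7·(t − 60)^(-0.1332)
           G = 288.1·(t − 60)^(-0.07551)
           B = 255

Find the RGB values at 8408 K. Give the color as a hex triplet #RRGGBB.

#D8E3FF

t = 8408/100 = 84.08; the t > 66 branch applies.
R = 329.7·(84.08 − 60)^(-0.1332) = 329.7·24.08^(-0.1332) = 329.7·0.65458 = 215.815.
G = 288.1·(84.08 − 60)^(-0.07551) = 288.1·24.08^(-0.07551) = 288.1·0.78645 = 226.576.
B = 255 by definition for t > 66.
Rounded: (216, 227, 255).
In hex: #D8E3FF.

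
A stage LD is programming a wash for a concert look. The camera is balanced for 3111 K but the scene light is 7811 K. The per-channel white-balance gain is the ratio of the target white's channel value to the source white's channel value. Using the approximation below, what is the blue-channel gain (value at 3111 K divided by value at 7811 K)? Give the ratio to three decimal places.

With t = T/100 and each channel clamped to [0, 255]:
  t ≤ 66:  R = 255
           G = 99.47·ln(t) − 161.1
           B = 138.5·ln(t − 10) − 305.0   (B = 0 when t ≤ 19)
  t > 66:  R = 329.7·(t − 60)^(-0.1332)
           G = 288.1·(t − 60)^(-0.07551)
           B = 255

At 7811 K (t = 78.11):
  B = 255 by definition for t > 66.
At 3111 K (t = 31.11):
  B = 138.5·ln(31.11 − 10) − 305.0 = 138.5·ln 21.11 − 305.0 = 138.5·3.0497 − 305.0 = 117.390.
Gain = 117.390 / 255.000 = 0.4604 → 0.460.

0.460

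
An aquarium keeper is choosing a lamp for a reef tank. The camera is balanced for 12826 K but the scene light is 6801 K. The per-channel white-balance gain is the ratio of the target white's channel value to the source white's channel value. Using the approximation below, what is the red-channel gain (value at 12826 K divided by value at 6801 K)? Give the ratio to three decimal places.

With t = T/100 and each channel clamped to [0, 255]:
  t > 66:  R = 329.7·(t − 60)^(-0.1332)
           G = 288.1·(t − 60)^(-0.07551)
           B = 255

0.752

At 6801 K (t = 68.01):
  R = 329.7·(68.01 − 60)^(-0.1332) = 329.7·8.01^(-0.1332) = 329.7·0.75794 = 249.894.
At 12826 K (t = 128.26):
  R = 329.7·(128.26 − 60)^(-0.1332) = 329.7·68.26^(-0.1332) = 329.7·0.56976 = 187.849.
Gain = 187.849 / 249.894 = 0.7517 → 0.752.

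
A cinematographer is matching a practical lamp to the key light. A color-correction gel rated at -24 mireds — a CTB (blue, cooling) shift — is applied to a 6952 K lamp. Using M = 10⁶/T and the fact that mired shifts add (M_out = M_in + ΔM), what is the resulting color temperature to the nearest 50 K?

M_in = 10⁶/6952 = 143.84 mireds.
M_out = 143.84 + (-24) = 119.84 mireds.
T_out = 10⁶/119.84 = 8344.2 K → 8350 K.

8350 K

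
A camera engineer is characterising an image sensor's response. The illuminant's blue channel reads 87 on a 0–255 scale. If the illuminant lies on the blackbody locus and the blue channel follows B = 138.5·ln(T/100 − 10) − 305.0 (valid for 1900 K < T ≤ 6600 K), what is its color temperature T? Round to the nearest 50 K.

ln(t − 10) = (87 + 305.0) / 138.5 = 2.8303.
t − 10 = e^2.8303 = 16.951, so t = 26.951.
T = 100·t = 2695 K → 2700 K to the nearest 50 K.

2700 K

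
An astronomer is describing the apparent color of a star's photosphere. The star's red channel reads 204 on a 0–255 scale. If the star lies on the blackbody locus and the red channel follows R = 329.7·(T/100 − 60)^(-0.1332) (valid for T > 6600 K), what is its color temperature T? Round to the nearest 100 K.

(t − 60)^(-0.1332) = 204/329.7 = 0.61874.
t − 60 = 0.61874^(1/-0.1332) = 0.61874^(-7.508) = 36.748, so t = 96.748.
T = 100·t = 9675 K → 9700 K to the nearest 100 K.

9700 K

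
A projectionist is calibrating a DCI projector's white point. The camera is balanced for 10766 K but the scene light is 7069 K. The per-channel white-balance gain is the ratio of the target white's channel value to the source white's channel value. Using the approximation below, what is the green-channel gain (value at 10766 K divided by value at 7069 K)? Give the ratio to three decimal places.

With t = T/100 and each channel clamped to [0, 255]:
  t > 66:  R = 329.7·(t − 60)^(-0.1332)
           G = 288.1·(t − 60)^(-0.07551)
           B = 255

0.893

At 7069 K (t = 70.69):
  G = 288.1·(70.69 − 60)^(-0.07551) = 288.1·10.69^(-0.07551) = 288.1·0.83618 = 240.905.
At 10766 K (t = 107.66):
  G = 288.1·(107.66 − 60)^(-0.07551) = 288.1·47.66^(-0.07551) = 288.1·0.74693 = 215.192.
Gain = 215.192 / 240.905 = 0.8933 → 0.893.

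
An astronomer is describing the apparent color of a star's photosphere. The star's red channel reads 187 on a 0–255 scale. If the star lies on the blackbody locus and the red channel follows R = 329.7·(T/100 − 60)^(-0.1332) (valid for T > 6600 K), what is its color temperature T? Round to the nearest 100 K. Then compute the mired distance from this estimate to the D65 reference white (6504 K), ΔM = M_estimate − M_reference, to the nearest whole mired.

-77 mireds

(t − 60)^(-0.1332) = 187/329.7 = 0.56718.
t − 60 = 0.56718^(1/-0.1332) = 0.56718^(-7.508) = 70.620, so t = 130.620.
T = 100·t = 13062 K → 13100 K to the nearest 100 K.
M_estimate = 10⁶/13100 = 76.34; M_reference = 10⁶/6504 = 153.75.
ΔM = 76.34 − 153.75 = -77.42 → -77 mireds.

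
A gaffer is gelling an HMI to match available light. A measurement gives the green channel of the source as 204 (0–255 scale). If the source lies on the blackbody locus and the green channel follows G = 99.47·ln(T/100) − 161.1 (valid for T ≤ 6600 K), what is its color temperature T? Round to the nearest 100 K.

3900 K

ln t = (204 + 161.1) / 99.47 = 3.6705.
t = e^3.6705 = 39.270.
T = 100·t = 3927 K → 3900 K to the nearest 100 K.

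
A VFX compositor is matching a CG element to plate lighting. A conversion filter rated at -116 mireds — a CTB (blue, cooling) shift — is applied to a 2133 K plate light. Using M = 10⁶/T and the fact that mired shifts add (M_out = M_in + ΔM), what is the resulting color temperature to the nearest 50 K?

M_in = 10⁶/2133 = 468.82 mireds.
M_out = 468.82 + (-116) = 352.82 mireds.
T_out = 10⁶/352.82 = 2834.3 K → 2850 K.

2850 K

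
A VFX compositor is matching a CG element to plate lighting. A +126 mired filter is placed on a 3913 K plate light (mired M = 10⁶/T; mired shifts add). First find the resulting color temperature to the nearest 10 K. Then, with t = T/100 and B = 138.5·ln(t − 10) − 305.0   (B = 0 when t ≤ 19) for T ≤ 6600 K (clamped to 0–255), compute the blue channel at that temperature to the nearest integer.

81

M_in = 10⁶/3913 = 255.56; M_out = 255.56 + (+126) = 381.56.
T_out = 10⁶/381.56 = 2620.8 K → 2620 K; t = 26.2.
B = 138.5·ln(26.2 − 10) − 305.0 = 138.5·ln 16.2 − 305.0 = 138.5·2.7850 − 305.0 = 80.724.
Rounded: 81.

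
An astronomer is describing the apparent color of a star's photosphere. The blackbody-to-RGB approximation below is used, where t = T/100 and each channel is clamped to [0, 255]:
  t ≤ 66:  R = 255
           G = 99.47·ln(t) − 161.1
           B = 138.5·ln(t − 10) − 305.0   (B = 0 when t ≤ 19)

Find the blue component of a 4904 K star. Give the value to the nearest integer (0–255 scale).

203

t = 4904/100 = 49.04; the t ≤ 66 branch applies.
B = 138.5·ln(49.04 − 10) − 305.0 = 138.5·ln 39.04 − 305.0 = 138.5·3.6646 − 305.0 = 202.545.
Rounded: 203.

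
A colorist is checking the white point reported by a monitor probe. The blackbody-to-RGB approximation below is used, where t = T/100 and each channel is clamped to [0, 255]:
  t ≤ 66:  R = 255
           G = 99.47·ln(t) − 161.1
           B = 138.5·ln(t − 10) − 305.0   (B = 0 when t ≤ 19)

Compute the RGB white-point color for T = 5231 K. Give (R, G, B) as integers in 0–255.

t = 5231/100 = 52.31; the t ≤ 66 branch applies.
R = 255 by definition for t ≤ 66.
G = 99.47·ln 52.31 − 161.1 = 99.47·3.9572 − 161.1 = 232.521.
B = 138.5·ln(52.31 − 10) − 305.0 = 138.5·ln 42.31 − 305.0 = 138.5·3.7450 − 305.0 = 213.686.
Rounded: (255, 233, 214).

(255, 233, 214)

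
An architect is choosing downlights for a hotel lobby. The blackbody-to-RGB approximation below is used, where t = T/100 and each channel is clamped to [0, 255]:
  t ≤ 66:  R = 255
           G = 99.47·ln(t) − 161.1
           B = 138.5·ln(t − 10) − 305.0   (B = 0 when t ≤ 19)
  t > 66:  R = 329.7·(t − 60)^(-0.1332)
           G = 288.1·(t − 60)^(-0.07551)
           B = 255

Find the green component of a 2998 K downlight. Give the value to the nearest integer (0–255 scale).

177

t = 2998/100 = 29.98; the t ≤ 66 branch applies.
G = 99.47·ln 29.98 − 161.1 = 99.47·3.4005 − 161.1 = 177.151.
Rounded: 177.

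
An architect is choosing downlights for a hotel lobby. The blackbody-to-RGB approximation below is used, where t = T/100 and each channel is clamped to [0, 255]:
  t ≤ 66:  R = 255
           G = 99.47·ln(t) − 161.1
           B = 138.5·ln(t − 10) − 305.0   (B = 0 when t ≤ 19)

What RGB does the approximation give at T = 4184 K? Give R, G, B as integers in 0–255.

R=255, G=210, B=174

t = 4184/100 = 41.84; the t ≤ 66 branch applies.
R = 255 by definition for t ≤ 66.
G = 99.47·ln 41.84 − 161.1 = 99.47·3.7339 − 161.1 = 210.306.
B = 138.5·ln(41.84 − 10) − 305.0 = 138.5·ln 31.84 − 305.0 = 138.5·3.4607 − 305.0 = 174.310.
Rounded: (255, 210, 174).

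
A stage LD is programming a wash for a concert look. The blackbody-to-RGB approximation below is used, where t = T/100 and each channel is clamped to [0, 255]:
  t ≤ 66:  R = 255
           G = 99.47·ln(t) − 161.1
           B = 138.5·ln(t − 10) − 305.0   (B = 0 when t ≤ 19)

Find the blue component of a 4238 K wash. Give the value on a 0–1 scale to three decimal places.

0.693

t = 4238/100 = 42.38; the t ≤ 66 branch applies.
B = 138.5·ln(42.38 − 10) − 305.0 = 138.5·ln 32.38 − 305.0 = 138.5·3.4775 − 305.0 = 176.639.
On a 0–1 scale: 176.639/255 = 0.6927 → 0.693.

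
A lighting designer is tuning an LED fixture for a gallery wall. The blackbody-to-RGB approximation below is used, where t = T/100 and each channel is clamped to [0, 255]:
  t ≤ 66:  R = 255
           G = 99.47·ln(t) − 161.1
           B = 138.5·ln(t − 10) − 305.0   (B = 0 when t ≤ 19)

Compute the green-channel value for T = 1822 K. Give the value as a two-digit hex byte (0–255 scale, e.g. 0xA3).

t = 1822/100 = 18.22; the t ≤ 66 branch applies.
G = 99.47·ln 18.22 − 161.1 = 99.47·2.9025 − 161.1 = 127.614.
Rounded: 128; in hex, 0x80.

0x80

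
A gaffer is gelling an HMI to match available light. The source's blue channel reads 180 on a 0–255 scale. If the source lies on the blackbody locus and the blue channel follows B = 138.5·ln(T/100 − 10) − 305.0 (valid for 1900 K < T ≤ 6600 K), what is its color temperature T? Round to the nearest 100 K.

ln(t − 10) = (180 + 305.0) / 138.5 = 3.5018.
t − 10 = e^3.5018 = 33.175, so t = 43.175.
T = 100·t = 4318 K → 4300 K to the nearest 100 K.

4300 K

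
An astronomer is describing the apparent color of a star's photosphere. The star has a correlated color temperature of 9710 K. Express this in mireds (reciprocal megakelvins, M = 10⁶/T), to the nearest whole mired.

M = 10⁶ / 9710 = 102.987 → 103 mireds.

103 mireds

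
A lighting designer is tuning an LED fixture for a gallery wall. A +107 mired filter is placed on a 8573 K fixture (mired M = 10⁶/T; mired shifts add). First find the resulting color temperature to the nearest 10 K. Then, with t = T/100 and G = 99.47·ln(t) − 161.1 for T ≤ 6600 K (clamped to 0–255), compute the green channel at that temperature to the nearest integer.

217

M_in = 10⁶/8573 = 116.65; M_out = 116.65 + (+107) = 223.65.
T_out = 10⁶/223.65 = 4471.4 K → 4470 K; t = 44.7.
G = 99.47·ln 44.7 − 161.1 = 99.47·3.8000 − 161.1 = 216.883.
Rounded: 217.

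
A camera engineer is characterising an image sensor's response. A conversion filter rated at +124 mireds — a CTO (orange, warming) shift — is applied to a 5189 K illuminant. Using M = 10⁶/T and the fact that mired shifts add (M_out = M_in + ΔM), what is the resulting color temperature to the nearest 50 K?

M_in = 10⁶/5189 = 192.72 mireds.
M_out = 192.72 + (+124) = 316.72 mireds.
T_out = 10⁶/316.72 = 3157.4 K → 3150 K.

3150 K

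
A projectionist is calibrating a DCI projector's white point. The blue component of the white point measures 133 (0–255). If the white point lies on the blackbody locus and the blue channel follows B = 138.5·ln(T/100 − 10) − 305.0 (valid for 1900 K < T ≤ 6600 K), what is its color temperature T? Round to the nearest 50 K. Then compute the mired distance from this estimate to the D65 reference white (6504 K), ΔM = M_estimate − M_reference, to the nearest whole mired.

+145 mireds

ln(t − 10) = (133 + 305.0) / 138.5 = 3.1625.
t − 10 = e^3.1625 = 23.629, so t = 33.629.
T = 100·t = 3363 K → 3350 K to the nearest 50 K.
M_estimate = 10⁶/3350 = 298.51; M_reference = 10⁶/6504 = 153.75.
ΔM = 298.51 − 153.75 = 144.76 → +145 mireds.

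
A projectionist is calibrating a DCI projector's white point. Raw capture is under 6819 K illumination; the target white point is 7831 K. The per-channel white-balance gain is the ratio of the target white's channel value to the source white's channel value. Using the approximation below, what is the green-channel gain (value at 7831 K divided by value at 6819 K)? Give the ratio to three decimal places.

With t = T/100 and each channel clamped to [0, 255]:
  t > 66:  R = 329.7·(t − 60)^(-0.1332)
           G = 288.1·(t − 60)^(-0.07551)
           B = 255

At 6819 K (t = 68.19):
  G = 288.1·(68.19 − 60)^(-0.07551) = 288.1·8.19^(-0.07551) = 288.1·0.85317 = 245.800.
At 7831 K (t = 78.31):
  G = 288.1·(78.31 − 60)^(-0.07551) = 288.1·18.31^(-0.07551) = 288.1·0.80289 = 231.312.
Gain = 231.312 / 245.800 = 0.9411 → 0.941.

0.941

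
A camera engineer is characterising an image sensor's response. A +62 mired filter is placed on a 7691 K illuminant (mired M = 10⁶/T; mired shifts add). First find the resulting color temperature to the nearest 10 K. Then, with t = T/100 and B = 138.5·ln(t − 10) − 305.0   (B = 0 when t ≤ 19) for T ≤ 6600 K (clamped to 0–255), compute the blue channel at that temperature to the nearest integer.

213

M_in = 10⁶/7691 = 130.02; M_out = 130.02 + (+62) = 192.02.
T_out = 10⁶/192.02 = 5207.7 K → 5210 K; t = 52.1.
B = 138.5·ln(52.1 − 10) − 305.0 = 138.5·ln 42.1 − 305.0 = 138.5·3.7400 − 305.0 = 212.997.
Rounded: 213.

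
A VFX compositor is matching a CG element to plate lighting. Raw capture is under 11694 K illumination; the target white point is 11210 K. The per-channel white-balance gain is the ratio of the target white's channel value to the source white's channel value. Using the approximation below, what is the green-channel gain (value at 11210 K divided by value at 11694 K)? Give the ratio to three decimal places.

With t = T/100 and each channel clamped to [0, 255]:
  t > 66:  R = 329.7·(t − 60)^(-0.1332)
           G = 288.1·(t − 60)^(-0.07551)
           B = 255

1.007

At 11694 K (t = 116.94):
  G = 288.1·(116.94 − 60)^(-0.07551) = 288.1·56.94^(-0.07551) = 288.1·0.73697 = 212.320.
At 11210 K (t = 112.1):
  G = 288.1·(112.1 − 60)^(-0.07551) = 288.1·52.1^(-0.07551) = 288.1·0.74193 = 213.749.
Gain = 213.749 / 212.320 = 1.0067 → 1.007.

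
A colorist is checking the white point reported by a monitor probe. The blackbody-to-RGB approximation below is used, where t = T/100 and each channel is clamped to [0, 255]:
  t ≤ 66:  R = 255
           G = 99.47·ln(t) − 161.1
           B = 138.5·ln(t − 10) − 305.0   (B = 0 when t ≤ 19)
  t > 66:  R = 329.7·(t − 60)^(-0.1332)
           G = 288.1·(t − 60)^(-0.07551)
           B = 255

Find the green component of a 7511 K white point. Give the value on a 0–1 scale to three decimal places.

t = 7511/100 = 75.11; the t > 66 branch applies.
G = 288.1·(75.11 − 60)^(-0.07551) = 288.1·15.11^(-0.07551) = 288.1·0.81462 = 234.691.
On a 0–1 scale: 234.691/255 = 0.9204 → 0.920.

0.920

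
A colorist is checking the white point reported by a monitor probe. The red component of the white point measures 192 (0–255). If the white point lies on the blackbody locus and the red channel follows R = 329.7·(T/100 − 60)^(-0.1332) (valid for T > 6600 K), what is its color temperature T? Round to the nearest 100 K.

11800 K

(t − 60)^(-0.1332) = 192/329.7 = 0.58235.
t − 60 = 0.58235^(1/-0.1332) = 0.58235^(-7.508) = 57.929, so t = 117.929.
T = 100·t = 11793 K → 11800 K to the nearest 100 K.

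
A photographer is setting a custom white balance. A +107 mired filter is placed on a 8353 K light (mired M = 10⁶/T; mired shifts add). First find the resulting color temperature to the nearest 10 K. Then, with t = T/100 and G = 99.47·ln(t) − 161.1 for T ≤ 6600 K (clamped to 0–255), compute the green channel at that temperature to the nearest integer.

M_in = 10⁶/8353 = 119.72; M_out = 119.72 + (+107) = 226.72.
T_out = 10⁶/226.72 = 4410.8 K → 4410 K; t = 44.1.
G = 99.47·ln 44.1 − 161.1 = 99.47·3.7865 − 161.1 = 215.539.
Rounded: 216.

216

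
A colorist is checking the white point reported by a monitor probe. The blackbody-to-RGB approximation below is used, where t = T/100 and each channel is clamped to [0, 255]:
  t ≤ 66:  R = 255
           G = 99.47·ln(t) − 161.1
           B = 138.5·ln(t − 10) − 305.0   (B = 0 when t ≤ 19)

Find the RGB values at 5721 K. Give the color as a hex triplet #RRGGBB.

#FFF1E5

t = 5721/100 = 57.21; the t ≤ 66 branch applies.
R = 255 by definition for t ≤ 66.
G = 99.47·ln 57.21 − 161.1 = 99.47·4.0467 − 161.1 = 241.428.
B = 138.5·ln(57.21 − 10) − 305.0 = 138.5·ln 47.21 − 305.0 = 138.5·3.8546 − 305.0 = 228.863.
Rounded: (255, 241, 229).
In hex: #FFF1E5.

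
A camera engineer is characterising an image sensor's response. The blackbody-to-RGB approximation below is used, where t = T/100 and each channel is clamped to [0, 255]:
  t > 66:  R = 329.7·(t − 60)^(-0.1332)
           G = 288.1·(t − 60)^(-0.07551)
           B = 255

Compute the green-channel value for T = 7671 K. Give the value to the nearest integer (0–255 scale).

t = 7671/100 = 76.71; the t > 66 branch applies.
G = 288.1·(76.71 − 60)^(-0.07551) = 288.1·16.71^(-0.07551) = 288.1·0.80845 = 232.914.
Rounded: 233.

233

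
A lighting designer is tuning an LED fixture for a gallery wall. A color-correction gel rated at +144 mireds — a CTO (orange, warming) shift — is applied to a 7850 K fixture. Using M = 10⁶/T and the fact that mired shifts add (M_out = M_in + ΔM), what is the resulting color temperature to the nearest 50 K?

3700 K

M_in = 10⁶/7850 = 127.39 mireds.
M_out = 127.39 + (+144) = 271.39 mireds.
T_out = 10⁶/271.39 = 3684.8 K → 3700 K.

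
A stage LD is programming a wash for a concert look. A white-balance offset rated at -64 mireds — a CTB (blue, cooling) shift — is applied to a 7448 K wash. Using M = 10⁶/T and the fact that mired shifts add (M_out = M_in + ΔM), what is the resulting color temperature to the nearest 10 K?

14230 K

M_in = 10⁶/7448 = 134.26 mireds.
M_out = 134.26 + (-64) = 70.26 mireds.
T_out = 10⁶/70.26 = 14232.0 K → 14230 K.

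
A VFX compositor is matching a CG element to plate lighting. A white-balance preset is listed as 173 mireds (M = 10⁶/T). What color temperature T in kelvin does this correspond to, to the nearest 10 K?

5780 K

T = 10⁶ / 173 = 5780.35 K → 5780 K.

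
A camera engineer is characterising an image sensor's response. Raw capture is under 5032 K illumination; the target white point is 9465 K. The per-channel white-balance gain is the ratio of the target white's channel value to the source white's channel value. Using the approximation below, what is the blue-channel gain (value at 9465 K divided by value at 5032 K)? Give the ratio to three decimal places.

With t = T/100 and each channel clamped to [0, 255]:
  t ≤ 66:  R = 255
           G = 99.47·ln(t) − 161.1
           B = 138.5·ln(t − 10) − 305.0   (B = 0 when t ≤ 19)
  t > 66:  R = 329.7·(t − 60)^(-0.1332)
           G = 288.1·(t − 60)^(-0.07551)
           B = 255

At 5032 K (t = 50.32):
  B = 138.5·ln(50.32 − 10) − 305.0 = 138.5·ln 40.32 − 305.0 = 138.5·3.6968 − 305.0 = 207.013.
At 9465 K (t = 94.65):
  B = 255 by definition for t > 66.
Gain = 255.000 / 207.013 = 1.2318 → 1.232.

1.232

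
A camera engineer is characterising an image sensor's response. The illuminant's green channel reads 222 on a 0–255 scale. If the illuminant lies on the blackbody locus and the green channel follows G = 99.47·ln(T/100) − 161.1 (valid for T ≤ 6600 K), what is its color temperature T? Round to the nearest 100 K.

4700 K

ln t = (222 + 161.1) / 99.47 = 3.8514.
t = e^3.8514 = 47.059.
T = 100·t = 4706 K → 4700 K to the nearest 100 K.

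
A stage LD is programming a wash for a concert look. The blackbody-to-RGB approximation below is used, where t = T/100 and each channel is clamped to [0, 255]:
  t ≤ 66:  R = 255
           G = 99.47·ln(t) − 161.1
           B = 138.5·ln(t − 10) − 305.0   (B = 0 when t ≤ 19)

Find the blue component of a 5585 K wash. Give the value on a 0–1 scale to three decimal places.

0.882

t = 5585/100 = 55.85; the t ≤ 66 branch applies.
B = 138.5·ln(55.85 − 10) − 305.0 = 138.5·ln 45.85 − 305.0 = 138.5·3.8254 − 305.0 = 224.814.
On a 0–1 scale: 224.814/255 = 0.8816 → 0.882.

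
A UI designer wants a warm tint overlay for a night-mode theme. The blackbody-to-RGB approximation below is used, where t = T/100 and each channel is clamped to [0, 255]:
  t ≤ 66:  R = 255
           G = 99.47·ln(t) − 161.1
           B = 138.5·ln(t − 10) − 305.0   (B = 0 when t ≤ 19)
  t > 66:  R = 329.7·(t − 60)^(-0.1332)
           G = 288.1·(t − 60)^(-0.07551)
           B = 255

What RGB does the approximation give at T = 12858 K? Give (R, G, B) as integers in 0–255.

(188, 209, 255)

t = 12858/100 = 128.58; the t > 66 branch applies.
R = 329.7·(128.58 − 60)^(-0.1332) = 329.7·68.58^(-0.1332) = 329.7·0.56940 = 187.732.
G = 288.1·(128.58 − 60)^(-0.07551) = 288.1·68.58^(-0.07551) = 288.1·0.72669 = 209.359.
B = 255 by definition for t > 66.
Rounded: (188, 209, 255).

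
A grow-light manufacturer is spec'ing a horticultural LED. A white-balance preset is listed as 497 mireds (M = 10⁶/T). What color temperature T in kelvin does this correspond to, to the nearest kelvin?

2012 K

T = 10⁶ / 497 = 2012.07 K → 2012 K.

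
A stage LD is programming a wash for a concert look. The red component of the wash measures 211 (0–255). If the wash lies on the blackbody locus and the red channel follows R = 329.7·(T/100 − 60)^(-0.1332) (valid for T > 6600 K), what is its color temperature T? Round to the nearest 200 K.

8800 K

(t − 60)^(-0.1332) = 211/329.7 = 0.63998.
t − 60 = 0.63998^(1/-0.1332) = 0.63998^(-7.508) = 28.525, so t = 88.525.
T = 100·t = 8853 K → 8800 K to the nearest 200 K.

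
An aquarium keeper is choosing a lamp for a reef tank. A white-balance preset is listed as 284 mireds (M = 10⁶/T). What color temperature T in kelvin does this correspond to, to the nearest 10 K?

3520 K

T = 10⁶ / 284 = 3521.13 K → 3520 K.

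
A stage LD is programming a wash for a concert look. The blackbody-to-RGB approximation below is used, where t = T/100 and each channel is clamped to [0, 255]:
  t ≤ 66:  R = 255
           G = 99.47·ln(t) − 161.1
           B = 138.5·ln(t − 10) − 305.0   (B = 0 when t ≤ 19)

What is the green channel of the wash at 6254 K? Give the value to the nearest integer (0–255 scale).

250

t = 6254/100 = 62.54; the t ≤ 66 branch applies.
G = 99.47·ln 62.54 − 161.1 = 99.47·4.1358 − 161.1 = 250.289.
Rounded: 250.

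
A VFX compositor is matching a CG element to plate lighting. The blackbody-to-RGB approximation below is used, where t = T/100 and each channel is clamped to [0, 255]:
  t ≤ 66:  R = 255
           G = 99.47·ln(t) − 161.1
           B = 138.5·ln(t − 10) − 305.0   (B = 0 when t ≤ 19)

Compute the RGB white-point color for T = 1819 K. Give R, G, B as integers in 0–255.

t = 1819/100 = 18.19; the t ≤ 66 branch applies.
R = 255 by definition for t ≤ 66.
G = 99.47·ln 18.19 − 161.1 = 99.47·2.9009 − 161.1 = 127.450.
t = 18.19 ≤ 19, so B = 0.
Rounded: (255, 127, 0).

R=255, G=127, B=0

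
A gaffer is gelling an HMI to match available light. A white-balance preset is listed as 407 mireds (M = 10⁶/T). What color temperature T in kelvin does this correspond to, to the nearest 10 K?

T = 10⁶ / 407 = 2457.00 K → 2460 K.

2460 K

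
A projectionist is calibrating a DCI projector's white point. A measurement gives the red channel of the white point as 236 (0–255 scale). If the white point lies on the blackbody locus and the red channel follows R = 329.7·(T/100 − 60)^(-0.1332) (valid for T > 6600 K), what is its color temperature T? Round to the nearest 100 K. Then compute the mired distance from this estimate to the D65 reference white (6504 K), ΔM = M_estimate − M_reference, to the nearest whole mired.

(t − 60)^(-0.1332) = 236/329.7 = 0.71580.
t − 60 = 0.71580^(1/-0.1332) = 0.71580^(-7.508) = 12.307, so t = 72.307.
T = 100·t = 7231 K → 7200 K to the nearest 100 K.
M_estimate = 10⁶/7200 = 138.89; M_reference = 10⁶/6504 = 153.75.
ΔM = 138.89 − 153.75 = -14.86 → -15 mireds.

-15 mireds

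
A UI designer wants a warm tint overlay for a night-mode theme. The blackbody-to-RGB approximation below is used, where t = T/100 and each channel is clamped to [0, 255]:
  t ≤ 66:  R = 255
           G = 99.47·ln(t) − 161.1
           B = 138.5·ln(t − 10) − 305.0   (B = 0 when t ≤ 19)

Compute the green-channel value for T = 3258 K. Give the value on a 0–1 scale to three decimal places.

0.727

t = 3258/100 = 32.58; the t ≤ 66 branch applies.
G = 99.47·ln 32.58 − 161.1 = 99.47·3.4837 − 161.1 = 185.424.
On a 0–1 scale: 185.424/255 = 0.7272 → 0.727.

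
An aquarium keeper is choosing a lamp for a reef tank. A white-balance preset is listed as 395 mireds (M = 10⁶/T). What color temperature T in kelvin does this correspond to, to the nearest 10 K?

T = 10⁶ / 395 = 2531.65 K → 2530 K.

2530 K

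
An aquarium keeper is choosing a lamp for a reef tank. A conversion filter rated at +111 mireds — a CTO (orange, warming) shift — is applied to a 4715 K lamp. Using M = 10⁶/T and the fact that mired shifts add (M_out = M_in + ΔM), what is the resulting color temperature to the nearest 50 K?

M_in = 10⁶/4715 = 212.09 mireds.
M_out = 212.09 + (+111) = 323.09 mireds.
T_out = 10⁶/323.09 = 3095.1 K → 3100 K.

3100 K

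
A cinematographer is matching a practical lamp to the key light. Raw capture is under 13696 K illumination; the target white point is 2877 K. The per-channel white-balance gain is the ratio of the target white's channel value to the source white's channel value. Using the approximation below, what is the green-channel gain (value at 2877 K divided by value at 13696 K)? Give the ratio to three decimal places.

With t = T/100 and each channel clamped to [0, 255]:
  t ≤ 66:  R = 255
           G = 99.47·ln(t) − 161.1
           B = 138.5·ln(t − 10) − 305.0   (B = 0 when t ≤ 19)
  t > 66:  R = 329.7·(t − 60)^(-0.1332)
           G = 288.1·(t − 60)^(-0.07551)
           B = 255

0.834

At 13696 K (t = 136.96):
  G = 288.1·(136.96 − 60)^(-0.07551) = 288.1·76.96^(-0.07551) = 288.1·0.72039 = 207.545.
At 2877 K (t = 28.77):
  G = 99.47·ln 28.77 − 161.1 = 99.47·3.3593 − 161.1 = 173.053.
Gain = 173.053 / 207.545 = 0.8338 → 0.834.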